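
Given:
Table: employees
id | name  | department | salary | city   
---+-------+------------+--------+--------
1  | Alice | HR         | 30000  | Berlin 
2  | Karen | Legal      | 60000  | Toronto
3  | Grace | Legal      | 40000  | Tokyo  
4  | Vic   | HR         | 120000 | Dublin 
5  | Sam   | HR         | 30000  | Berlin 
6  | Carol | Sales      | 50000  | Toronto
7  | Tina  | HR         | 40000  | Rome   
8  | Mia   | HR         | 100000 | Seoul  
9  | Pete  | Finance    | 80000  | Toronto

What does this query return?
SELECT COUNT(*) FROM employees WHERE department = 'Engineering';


Counting rows where department = 'Engineering'


0


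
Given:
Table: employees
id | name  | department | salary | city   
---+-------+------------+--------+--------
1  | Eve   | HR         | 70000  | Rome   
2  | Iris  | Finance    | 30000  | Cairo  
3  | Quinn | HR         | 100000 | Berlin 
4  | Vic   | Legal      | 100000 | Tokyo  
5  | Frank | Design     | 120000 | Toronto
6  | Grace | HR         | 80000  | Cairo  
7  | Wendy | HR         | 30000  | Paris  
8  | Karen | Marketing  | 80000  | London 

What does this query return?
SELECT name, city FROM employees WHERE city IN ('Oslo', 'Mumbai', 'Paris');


Filtering: city IN ('Oslo', 'Mumbai', 'Paris')
Matching: 1 rows

1 rows:
Wendy, Paris


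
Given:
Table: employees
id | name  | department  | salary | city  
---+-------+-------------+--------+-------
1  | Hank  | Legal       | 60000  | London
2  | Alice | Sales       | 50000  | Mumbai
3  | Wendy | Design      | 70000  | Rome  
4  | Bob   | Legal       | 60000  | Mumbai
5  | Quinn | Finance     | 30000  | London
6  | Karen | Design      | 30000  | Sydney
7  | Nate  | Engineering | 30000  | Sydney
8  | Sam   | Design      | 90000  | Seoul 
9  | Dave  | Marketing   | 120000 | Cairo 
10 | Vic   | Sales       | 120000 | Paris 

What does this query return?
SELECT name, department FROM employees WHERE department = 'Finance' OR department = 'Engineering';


Filtering: department = 'Finance' OR 'Engineering'
Matching: 2 rows

2 rows:
Quinn, Finance
Nate, Engineering


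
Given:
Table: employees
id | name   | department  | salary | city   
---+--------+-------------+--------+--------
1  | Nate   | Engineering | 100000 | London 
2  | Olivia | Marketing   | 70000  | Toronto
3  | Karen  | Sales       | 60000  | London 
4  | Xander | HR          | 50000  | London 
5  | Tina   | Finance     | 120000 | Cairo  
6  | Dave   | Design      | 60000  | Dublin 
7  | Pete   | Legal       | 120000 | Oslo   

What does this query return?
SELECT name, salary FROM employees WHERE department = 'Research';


Filtering: department = 'Research'
Matching rows: 0

Empty result set (0 rows)


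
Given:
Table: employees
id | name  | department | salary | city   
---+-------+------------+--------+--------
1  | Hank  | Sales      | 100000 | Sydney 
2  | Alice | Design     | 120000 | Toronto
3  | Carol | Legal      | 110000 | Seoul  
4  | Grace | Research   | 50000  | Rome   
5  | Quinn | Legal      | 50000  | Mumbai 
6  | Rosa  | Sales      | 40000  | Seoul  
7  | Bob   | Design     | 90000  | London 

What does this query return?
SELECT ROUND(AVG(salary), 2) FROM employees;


SUM(salary) = 560000
COUNT = 7
ROUND(AVG, 2) = ROUND(560000 / 7, 2) = 80000.0

80000.0


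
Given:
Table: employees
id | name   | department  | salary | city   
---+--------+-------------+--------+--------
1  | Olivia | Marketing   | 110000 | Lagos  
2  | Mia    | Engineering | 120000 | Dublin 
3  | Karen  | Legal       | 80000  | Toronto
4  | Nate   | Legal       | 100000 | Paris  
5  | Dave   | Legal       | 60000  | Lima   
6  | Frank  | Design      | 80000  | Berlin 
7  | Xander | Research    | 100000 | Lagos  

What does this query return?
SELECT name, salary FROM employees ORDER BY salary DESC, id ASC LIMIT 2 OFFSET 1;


Sort by salary DESC (id ASC tiebreak), then skip 1 and take 2
Rows 2 through 3

2 rows:
Olivia, 110000
Nate, 100000


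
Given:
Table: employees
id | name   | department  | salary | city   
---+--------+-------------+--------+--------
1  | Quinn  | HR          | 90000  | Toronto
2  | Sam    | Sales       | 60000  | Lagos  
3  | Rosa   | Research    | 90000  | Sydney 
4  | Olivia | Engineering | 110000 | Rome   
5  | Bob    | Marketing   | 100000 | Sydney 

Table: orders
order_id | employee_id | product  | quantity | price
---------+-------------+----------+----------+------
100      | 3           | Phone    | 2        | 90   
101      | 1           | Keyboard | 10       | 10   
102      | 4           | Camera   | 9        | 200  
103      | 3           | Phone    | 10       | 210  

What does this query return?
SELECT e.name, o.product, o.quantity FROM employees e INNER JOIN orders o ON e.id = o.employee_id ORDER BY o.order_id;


Joining employees.id = orders.employee_id:
  employee Rosa (id=3) -> order Phone
  employee Quinn (id=1) -> order Keyboard
  employee Olivia (id=4) -> order Camera
  employee Rosa (id=3) -> order Phone


4 rows:
Rosa, Phone, 2
Quinn, Keyboard, 10
Olivia, Camera, 9
Rosa, Phone, 10


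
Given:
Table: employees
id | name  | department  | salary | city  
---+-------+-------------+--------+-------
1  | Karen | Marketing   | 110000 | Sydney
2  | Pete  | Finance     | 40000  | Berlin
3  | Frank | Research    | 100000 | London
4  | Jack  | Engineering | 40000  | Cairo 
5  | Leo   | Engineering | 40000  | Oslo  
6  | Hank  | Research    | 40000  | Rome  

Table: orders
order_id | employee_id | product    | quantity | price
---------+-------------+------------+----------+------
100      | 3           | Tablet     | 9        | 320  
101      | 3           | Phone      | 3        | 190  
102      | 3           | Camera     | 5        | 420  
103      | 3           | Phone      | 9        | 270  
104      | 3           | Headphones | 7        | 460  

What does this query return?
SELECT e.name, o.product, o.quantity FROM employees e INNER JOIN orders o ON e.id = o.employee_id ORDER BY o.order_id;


Joining employees.id = orders.employee_id:
  employee Frank (id=3) -> order Tablet
  employee Frank (id=3) -> order Phone
  employee Frank (id=3) -> order Camera
  employee Frank (id=3) -> order Phone
  employee Frank (id=3) -> order Headphones


5 rows:
Frank, Tablet, 9
Frank, Phone, 3
Frank, Camera, 5
Frank, Phone, 9
Frank, Headphones, 7


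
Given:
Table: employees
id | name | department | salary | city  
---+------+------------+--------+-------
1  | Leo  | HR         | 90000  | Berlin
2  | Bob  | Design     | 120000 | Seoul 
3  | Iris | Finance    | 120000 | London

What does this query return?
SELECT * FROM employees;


SELECT * returns all 3 rows with all columns

3 rows:
1, Leo, HR, 90000, Berlin
2, Bob, Design, 120000, Seoul
3, Iris, Finance, 120000, London


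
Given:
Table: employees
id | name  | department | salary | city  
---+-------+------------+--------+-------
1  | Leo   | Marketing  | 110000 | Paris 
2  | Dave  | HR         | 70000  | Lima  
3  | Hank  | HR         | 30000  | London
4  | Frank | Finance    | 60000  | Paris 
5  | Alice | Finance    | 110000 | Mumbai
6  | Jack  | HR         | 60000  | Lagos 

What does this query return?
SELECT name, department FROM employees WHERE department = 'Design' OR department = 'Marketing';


Filtering: department = 'Design' OR 'Marketing'
Matching: 1 rows

1 rows:
Leo, Marketing


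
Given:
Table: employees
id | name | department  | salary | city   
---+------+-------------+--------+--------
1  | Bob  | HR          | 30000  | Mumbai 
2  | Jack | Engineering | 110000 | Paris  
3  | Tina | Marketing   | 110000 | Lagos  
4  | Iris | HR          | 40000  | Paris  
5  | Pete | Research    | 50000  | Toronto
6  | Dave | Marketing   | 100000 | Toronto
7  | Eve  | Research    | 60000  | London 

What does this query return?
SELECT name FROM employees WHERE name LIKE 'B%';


LIKE 'B%' matches names starting with 'B'
Matching: 1

1 rows:
Bob


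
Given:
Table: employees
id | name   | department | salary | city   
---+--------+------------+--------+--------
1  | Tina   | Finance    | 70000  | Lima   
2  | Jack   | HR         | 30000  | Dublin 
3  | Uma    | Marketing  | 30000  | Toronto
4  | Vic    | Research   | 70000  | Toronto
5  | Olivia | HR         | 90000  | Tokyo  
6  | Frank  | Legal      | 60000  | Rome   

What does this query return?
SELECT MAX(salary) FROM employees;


Salaries: 70000, 30000, 30000, 70000, 90000, 60000
MAX = 90000

90000


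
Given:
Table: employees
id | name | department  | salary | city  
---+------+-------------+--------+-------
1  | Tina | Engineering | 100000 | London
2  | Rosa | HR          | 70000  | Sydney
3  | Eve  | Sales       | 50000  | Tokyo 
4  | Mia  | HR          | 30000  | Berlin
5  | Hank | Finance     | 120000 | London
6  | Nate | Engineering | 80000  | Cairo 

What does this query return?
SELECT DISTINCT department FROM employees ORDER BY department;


All 'department' values (row order): Engineering, HR, Sales, HR, Finance, Engineering
Removing duplicates leaves 4 unique value(s).

4 values:
Engineering
Finance
HR
Sales


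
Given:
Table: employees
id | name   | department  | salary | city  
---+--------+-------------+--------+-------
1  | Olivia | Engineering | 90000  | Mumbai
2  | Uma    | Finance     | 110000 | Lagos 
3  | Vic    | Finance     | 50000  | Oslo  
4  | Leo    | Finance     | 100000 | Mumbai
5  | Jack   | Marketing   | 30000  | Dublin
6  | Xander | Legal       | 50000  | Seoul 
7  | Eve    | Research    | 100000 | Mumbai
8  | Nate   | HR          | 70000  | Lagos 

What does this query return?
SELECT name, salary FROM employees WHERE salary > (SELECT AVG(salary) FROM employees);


Subquery: AVG(salary) = 75000.0
Filtering: salary > 75000.0
  Olivia (90000) -> MATCH
  Uma (110000) -> MATCH
  Leo (100000) -> MATCH
  Eve (100000) -> MATCH


4 rows:
Olivia, 90000
Uma, 110000
Leo, 100000
Eve, 100000


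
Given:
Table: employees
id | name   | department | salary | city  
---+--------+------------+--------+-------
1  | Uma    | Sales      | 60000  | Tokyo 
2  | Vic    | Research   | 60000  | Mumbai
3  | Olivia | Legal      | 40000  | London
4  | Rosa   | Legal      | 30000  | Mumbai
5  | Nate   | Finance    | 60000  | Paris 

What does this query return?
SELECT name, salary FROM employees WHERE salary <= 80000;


Filtering: salary <= 80000
Matching: 5 rows

5 rows:
Uma, 60000
Vic, 60000
Olivia, 40000
Rosa, 30000
Nate, 60000


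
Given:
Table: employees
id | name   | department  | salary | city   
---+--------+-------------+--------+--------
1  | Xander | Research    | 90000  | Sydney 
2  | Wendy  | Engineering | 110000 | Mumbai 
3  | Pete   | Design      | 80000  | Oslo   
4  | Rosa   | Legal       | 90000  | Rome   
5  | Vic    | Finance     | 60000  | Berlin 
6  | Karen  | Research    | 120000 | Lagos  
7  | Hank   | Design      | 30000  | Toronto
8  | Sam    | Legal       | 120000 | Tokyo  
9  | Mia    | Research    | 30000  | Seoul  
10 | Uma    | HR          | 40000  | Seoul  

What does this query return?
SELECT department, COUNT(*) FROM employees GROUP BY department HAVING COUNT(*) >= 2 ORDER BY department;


Groups with count >= 2:
  Design: 2 -> PASS
  Legal: 2 -> PASS
  Research: 3 -> PASS
  Engineering: 1 -> filtered out
  Finance: 1 -> filtered out
  HR: 1 -> filtered out


3 groups:
Design, 2
Legal, 2
Research, 3


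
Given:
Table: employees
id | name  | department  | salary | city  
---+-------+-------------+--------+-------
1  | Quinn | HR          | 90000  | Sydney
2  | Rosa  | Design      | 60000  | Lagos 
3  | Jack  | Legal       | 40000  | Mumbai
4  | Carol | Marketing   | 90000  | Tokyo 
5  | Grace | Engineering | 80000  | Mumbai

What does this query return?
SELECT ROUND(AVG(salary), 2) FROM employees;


SUM(salary) = 360000
COUNT = 5
ROUND(AVG, 2) = ROUND(360000 / 5, 2) = 72000.0

72000.0


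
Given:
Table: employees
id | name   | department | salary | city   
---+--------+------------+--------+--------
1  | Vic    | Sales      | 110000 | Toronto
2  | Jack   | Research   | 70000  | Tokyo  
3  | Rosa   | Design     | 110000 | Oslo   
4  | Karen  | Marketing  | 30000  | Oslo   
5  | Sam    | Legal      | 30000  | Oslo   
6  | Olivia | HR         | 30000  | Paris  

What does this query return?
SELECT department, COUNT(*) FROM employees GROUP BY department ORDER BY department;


Assigning each row to its department group:
  Vic -> Sales
  Jack -> Research
  Rosa -> Design
  Karen -> Marketing
  Sam -> Legal
  Olivia -> HR


6 groups:
Design, 1
HR, 1
Legal, 1
Marketing, 1
Research, 1
Sales, 1


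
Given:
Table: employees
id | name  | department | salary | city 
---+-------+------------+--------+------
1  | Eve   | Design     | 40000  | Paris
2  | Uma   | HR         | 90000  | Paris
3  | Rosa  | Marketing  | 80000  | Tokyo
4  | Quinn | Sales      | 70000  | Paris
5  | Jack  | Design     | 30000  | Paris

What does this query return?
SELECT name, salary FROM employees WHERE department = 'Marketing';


Filtering: department = 'Marketing'
Matching rows: 1

1 rows:
Rosa, 80000


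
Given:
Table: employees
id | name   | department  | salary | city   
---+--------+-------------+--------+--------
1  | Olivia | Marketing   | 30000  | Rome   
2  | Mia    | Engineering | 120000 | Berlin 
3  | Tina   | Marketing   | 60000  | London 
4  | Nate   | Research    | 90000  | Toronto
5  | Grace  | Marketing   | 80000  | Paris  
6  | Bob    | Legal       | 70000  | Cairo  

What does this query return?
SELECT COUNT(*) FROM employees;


COUNT(*) counts all rows

6


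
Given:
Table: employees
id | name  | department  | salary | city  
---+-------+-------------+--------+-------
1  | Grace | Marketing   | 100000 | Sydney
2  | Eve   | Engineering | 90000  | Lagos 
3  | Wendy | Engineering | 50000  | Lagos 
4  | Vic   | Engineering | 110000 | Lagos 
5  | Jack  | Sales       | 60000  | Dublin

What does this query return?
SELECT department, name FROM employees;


Projecting columns: department, name

5 rows:
Marketing, Grace
Engineering, Eve
Engineering, Wendy
Engineering, Vic
Sales, Jack


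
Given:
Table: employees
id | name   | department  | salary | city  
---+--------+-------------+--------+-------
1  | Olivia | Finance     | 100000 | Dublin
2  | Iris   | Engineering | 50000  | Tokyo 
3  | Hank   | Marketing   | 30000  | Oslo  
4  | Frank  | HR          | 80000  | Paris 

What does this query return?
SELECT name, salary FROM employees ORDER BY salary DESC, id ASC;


Sorting by salary DESC, then id ASC for ties

4 rows:
Olivia, 100000
Frank, 80000
Iris, 50000
Hank, 30000


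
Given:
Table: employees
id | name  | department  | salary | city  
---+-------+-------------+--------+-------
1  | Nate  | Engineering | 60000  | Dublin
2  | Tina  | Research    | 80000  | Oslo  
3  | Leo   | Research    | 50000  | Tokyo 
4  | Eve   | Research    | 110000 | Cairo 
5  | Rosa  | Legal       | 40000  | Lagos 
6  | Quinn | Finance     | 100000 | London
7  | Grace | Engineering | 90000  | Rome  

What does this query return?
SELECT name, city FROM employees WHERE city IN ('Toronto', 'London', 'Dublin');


Filtering: city IN ('Toronto', 'London', 'Dublin')
Matching: 2 rows

2 rows:
Nate, Dublin
Quinn, London


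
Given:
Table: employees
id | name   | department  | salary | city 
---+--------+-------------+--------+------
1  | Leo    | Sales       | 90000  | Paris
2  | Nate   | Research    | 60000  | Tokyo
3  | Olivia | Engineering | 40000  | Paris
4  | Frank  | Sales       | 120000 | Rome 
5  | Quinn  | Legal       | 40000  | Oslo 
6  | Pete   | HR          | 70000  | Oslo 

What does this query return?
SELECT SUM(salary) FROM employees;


SUM(salary) = 90000 + 60000 + 40000 + 120000 + 40000 + 70000 = 420000

420000


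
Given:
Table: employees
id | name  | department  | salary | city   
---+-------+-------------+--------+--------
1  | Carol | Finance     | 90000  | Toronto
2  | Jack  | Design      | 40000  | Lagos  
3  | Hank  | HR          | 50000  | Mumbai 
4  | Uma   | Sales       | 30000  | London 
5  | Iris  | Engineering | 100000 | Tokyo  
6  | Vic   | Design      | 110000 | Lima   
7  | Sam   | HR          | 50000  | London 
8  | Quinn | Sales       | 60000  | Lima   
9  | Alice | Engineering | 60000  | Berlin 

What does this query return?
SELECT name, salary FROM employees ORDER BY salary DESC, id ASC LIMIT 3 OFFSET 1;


Sort by salary DESC (id ASC tiebreak), then skip 1 and take 3
Rows 2 through 4

3 rows:
Iris, 100000
Carol, 90000
Quinn, 60000


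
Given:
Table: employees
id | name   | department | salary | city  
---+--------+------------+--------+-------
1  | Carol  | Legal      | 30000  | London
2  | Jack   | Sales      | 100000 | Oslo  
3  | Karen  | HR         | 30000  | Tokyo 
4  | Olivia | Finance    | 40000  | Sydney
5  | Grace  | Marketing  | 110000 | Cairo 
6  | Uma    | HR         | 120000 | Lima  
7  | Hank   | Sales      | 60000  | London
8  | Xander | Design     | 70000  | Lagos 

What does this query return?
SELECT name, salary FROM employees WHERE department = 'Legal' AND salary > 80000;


Filtering: department = 'Legal' AND salary > 80000
Matching: 0 rows

Empty result set (0 rows)


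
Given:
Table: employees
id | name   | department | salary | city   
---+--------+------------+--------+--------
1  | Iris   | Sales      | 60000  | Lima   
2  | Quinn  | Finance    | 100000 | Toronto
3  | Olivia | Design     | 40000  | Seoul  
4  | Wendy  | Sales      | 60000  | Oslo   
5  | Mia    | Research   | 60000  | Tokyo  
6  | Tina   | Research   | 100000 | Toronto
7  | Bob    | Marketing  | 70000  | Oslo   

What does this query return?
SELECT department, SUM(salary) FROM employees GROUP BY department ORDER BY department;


Summing salary within each department:
  Design: 40000 = 40000
  Finance: 100000 = 100000
  Marketing: 70000 = 70000
  Research: 60000 + 100000 = 160000
  Sales: 60000 + 60000 = 120000


5 groups:
Design, 40000
Finance, 100000
Marketing, 70000
Research, 160000
Sales, 120000


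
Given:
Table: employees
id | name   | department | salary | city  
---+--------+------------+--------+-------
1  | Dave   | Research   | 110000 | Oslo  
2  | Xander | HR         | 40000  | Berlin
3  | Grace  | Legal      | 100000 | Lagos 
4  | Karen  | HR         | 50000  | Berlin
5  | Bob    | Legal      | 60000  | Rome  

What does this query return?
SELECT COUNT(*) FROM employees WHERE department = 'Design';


Counting rows where department = 'Design'


0


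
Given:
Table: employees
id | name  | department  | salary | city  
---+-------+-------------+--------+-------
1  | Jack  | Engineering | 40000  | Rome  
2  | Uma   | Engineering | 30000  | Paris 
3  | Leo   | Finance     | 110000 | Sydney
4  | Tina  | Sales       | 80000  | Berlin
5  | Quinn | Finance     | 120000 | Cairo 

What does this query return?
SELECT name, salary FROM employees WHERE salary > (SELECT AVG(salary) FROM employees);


Subquery: AVG(salary) = 76000.0
Filtering: salary > 76000.0
  Leo (110000) -> MATCH
  Tina (80000) -> MATCH
  Quinn (120000) -> MATCH


3 rows:
Leo, 110000
Tina, 80000
Quinn, 120000


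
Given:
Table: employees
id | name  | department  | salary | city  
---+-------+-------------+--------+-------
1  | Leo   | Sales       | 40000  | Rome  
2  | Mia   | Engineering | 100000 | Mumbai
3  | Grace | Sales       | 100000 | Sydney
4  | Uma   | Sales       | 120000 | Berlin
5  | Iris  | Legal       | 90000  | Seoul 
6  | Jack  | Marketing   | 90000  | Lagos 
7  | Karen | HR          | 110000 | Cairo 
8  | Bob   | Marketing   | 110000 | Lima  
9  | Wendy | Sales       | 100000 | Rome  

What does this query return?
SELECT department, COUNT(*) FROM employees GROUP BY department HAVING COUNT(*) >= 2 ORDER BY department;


Groups with count >= 2:
  Marketing: 2 -> PASS
  Sales: 4 -> PASS
  Engineering: 1 -> filtered out
  HR: 1 -> filtered out
  Legal: 1 -> filtered out


2 groups:
Marketing, 2
Sales, 4


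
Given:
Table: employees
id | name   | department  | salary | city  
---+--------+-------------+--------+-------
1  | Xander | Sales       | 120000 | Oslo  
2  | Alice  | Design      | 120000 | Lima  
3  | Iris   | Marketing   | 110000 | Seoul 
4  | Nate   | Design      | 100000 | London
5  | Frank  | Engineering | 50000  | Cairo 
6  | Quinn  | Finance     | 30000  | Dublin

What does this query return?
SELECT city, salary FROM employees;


Projecting columns: city, salary

6 rows:
Oslo, 120000
Lima, 120000
Seoul, 110000
London, 100000
Cairo, 50000
Dublin, 30000


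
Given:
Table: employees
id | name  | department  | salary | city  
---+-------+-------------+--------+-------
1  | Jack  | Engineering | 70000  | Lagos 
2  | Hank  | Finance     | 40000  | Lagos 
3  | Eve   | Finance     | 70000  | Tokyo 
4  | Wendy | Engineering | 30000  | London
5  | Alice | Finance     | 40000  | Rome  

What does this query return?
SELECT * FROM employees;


SELECT * returns all 5 rows with all columns

5 rows:
1, Jack, Engineering, 70000, Lagos
2, Hank, Finance, 40000, Lagos
3, Eve, Finance, 70000, Tokyo
4, Wendy, Engineering, 30000, London
5, Alice, Finance, 40000, Rome


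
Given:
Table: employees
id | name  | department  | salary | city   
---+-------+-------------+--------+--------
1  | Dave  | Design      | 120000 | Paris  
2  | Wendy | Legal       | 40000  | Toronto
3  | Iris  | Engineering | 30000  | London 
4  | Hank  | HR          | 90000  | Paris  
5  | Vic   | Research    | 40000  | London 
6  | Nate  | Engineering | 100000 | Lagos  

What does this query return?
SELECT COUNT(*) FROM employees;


COUNT(*) counts all rows

6


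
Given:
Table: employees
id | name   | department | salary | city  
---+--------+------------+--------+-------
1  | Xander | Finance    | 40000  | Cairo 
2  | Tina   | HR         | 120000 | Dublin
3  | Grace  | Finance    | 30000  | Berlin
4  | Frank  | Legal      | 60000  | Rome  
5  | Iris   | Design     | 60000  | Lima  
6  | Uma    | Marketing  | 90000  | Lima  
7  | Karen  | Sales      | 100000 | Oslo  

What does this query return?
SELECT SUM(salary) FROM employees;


SUM(salary) = 40000 + 120000 + 30000 + 60000 + 60000 + 90000 + 100000 = 500000

500000


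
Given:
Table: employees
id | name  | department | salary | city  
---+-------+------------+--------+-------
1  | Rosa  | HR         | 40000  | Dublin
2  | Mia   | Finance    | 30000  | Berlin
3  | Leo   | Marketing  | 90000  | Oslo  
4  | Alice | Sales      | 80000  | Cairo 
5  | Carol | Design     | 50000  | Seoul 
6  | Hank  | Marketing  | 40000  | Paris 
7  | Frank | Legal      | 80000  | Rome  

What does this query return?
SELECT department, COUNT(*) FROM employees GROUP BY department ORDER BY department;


Assigning each row to its department group:
  Rosa -> HR
  Mia -> Finance
  Leo -> Marketing
  Alice -> Sales
  Carol -> Design
  Hank -> Marketing
  Frank -> Legal


6 groups:
Design, 1
Finance, 1
HR, 1
Legal, 1
Marketing, 2
Sales, 1


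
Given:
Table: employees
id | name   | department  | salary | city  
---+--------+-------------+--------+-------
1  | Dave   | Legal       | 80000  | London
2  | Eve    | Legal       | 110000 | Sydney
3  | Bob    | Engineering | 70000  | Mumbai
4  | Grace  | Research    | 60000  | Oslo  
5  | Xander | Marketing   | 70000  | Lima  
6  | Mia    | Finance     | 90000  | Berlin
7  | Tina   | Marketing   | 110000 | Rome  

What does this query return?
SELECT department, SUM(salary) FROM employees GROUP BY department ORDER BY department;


Summing salary within each department:
  Engineering: 70000 = 70000
  Finance: 90000 = 90000
  Legal: 80000 + 110000 = 190000
  Marketing: 70000 + 110000 = 180000
  Research: 60000 = 60000


5 groups:
Engineering, 70000
Finance, 90000
Legal, 190000
Marketing, 180000
Research, 60000


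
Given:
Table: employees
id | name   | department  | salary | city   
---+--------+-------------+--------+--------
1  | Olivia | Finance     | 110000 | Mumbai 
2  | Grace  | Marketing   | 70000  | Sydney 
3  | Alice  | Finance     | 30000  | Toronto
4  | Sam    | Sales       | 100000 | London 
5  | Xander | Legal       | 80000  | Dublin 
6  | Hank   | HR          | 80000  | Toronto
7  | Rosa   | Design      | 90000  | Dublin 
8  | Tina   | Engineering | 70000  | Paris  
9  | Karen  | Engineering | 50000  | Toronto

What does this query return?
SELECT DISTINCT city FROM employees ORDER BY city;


All 'city' values (row order): Mumbai, Sydney, Toronto, London, Dublin, Toronto, Dublin, Paris, Toronto
Removing duplicates leaves 6 unique value(s).

6 values:
Dublin
London
Mumbai
Paris
Sydney
Toronto


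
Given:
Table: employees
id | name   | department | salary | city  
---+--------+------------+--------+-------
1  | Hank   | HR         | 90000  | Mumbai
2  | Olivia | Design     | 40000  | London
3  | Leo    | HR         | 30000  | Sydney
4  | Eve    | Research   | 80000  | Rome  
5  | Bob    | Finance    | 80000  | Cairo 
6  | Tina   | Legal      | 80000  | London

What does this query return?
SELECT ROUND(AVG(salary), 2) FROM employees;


SUM(salary) = 400000
COUNT = 6
ROUND(AVG, 2) = ROUND(400000 / 6, 2) = 66666.67

66666.67


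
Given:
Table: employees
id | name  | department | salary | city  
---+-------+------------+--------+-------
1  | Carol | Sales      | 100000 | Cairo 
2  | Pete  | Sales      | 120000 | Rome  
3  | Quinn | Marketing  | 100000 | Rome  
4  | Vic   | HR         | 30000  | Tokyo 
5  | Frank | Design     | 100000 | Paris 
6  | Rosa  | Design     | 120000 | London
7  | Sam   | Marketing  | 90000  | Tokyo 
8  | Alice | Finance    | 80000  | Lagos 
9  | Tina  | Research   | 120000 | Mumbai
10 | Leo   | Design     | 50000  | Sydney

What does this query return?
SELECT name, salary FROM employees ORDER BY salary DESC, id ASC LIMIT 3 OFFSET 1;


Sort by salary DESC (id ASC tiebreak), then skip 1 and take 3
Rows 2 through 4

3 rows:
Rosa, 120000
Tina, 120000
Carol, 100000


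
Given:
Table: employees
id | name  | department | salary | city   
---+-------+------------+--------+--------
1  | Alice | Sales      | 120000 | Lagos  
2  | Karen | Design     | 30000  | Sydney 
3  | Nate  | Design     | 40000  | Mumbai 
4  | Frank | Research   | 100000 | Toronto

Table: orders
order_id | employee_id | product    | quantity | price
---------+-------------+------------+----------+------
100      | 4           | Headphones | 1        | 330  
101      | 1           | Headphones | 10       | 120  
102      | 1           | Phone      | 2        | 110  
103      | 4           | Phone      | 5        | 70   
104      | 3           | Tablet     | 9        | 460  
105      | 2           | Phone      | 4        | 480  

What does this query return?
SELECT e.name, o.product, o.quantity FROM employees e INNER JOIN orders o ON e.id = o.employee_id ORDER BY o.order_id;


Joining employees.id = orders.employee_id:
  employee Frank (id=4) -> order Headphones
  employee Alice (id=1) -> order Headphones
  employee Alice (id=1) -> order Phone
  employee Frank (id=4) -> order Phone
  employee Nate (id=3) -> order Tablet
  employee Karen (id=2) -> order Phone


6 rows:
Frank, Headphones, 1
Alice, Headphones, 10
Alice, Phone, 2
Frank, Phone, 5
Nate, Tablet, 9
Karen, Phone, 4


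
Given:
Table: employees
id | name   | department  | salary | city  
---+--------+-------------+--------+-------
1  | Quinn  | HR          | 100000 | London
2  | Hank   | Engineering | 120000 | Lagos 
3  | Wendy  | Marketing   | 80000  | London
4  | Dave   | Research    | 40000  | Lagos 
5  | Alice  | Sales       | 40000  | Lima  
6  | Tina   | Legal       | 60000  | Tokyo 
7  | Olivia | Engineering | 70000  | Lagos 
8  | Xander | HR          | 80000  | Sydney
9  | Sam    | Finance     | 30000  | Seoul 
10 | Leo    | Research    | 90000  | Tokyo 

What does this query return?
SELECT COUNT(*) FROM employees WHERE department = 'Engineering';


Counting rows where department = 'Engineering'
  Hank -> MATCH
  Olivia -> MATCH


2


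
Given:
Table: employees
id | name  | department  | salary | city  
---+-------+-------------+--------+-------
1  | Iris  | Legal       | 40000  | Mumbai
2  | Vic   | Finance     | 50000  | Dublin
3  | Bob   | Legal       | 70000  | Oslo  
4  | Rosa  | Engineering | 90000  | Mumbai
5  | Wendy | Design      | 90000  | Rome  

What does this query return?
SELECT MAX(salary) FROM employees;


Salaries: 40000, 50000, 70000, 90000, 90000
MAX = 90000

90000


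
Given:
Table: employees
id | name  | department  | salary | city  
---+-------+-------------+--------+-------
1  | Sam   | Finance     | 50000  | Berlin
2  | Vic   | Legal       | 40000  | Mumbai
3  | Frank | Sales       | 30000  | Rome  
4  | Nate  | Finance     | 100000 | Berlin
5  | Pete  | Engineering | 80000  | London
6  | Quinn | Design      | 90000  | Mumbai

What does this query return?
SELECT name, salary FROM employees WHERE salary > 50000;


Filtering: salary > 50000
Matching: 3 rows

3 rows:
Nate, 100000
Pete, 80000
Quinn, 90000


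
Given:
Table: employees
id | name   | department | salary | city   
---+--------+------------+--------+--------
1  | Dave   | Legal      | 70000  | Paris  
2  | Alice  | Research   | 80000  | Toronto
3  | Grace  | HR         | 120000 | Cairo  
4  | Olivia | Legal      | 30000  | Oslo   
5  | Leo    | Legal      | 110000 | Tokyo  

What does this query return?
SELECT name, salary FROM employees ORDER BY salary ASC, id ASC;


Sorting by salary ASC, then id ASC for ties

5 rows:
Olivia, 30000
Dave, 70000
Alice, 80000
Leo, 110000
Grace, 120000


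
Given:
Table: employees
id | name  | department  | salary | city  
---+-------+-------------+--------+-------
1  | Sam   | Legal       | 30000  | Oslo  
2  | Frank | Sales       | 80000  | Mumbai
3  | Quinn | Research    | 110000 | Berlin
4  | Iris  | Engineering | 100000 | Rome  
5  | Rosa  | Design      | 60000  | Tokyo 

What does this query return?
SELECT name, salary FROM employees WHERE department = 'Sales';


Filtering: department = 'Sales'
Matching rows: 1

1 rows:
Frank, 80000


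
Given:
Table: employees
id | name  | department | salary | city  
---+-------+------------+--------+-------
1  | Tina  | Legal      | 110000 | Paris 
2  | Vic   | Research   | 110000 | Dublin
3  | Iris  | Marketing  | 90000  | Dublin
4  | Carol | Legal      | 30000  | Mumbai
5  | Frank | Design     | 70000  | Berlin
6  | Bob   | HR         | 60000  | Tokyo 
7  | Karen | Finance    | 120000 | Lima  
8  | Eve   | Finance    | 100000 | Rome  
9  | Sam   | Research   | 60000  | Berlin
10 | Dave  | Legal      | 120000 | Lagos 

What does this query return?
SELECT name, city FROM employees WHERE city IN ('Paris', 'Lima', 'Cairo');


Filtering: city IN ('Paris', 'Lima', 'Cairo')
Matching: 2 rows

2 rows:
Tina, Paris
Karen, Lima


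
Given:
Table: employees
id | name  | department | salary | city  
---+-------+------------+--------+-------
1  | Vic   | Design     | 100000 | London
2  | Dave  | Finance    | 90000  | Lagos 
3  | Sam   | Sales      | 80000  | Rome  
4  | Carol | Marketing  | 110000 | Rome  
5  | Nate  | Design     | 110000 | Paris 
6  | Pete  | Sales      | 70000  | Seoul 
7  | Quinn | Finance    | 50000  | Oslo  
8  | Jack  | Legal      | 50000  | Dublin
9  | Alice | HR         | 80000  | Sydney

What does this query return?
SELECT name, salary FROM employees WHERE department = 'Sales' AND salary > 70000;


Filtering: department = 'Sales' AND salary > 70000
Matching: 1 rows

1 rows:
Sam, 80000


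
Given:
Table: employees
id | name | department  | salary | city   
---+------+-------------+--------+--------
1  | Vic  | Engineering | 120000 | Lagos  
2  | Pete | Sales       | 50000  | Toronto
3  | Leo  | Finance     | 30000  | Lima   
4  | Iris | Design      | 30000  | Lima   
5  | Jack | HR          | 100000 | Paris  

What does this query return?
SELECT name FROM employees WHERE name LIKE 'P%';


LIKE 'P%' matches names starting with 'P'
Matching: 1

1 rows:
Pete


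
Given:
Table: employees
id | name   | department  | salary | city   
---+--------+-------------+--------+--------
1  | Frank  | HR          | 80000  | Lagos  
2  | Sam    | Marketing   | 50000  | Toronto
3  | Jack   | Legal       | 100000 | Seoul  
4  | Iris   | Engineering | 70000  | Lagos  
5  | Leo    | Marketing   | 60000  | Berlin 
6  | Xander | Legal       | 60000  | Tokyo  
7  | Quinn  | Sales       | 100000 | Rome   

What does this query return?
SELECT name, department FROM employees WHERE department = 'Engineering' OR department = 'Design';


Filtering: department = 'Engineering' OR 'Design'
Matching: 1 rows

1 rows:
Iris, Engineering


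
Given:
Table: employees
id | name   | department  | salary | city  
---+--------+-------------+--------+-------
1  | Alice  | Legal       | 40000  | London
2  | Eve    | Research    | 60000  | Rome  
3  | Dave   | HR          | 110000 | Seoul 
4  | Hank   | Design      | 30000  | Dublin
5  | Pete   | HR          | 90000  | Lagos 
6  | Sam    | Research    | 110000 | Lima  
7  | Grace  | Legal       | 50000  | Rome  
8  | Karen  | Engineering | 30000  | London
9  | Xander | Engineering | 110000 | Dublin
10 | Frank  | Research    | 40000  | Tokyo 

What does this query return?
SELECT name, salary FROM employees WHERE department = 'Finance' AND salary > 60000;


Filtering: department = 'Finance' AND salary > 60000
Matching: 0 rows

Empty result set (0 rows)


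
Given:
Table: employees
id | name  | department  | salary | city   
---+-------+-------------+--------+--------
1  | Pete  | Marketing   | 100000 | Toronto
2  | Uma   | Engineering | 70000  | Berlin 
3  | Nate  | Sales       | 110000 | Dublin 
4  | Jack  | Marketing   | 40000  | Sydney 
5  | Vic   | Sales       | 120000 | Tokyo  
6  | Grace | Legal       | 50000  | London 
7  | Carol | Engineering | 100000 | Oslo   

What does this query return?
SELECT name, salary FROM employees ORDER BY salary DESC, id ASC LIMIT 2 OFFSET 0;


Sort by salary DESC (id ASC tiebreak), then skip 0 and take 2
Rows 1 through 2

2 rows:
Vic, 120000
Nate, 110000


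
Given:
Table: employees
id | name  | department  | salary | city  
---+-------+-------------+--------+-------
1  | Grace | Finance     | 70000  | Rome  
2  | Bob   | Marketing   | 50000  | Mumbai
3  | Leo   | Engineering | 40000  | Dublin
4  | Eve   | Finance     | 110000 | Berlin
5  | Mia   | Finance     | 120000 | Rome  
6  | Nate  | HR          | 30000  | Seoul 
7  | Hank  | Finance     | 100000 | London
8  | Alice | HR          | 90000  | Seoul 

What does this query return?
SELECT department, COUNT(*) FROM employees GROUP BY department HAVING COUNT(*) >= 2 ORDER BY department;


Groups with count >= 2:
  Finance: 4 -> PASS
  HR: 2 -> PASS
  Engineering: 1 -> filtered out
  Marketing: 1 -> filtered out


2 groups:
Finance, 4
HR, 2


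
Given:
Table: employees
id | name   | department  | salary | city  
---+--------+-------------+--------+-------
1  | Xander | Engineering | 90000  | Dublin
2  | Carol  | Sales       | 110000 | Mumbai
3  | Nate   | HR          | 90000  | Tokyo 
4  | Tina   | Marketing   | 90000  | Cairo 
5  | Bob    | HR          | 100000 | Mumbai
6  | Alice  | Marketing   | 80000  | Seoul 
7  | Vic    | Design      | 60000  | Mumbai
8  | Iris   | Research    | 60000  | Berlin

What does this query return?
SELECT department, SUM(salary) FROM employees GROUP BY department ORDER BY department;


Summing salary within each department:
  Design: 60000 = 60000
  Engineering: 90000 = 90000
  HR: 90000 + 100000 = 190000
  Marketing: 90000 + 80000 = 170000
  Research: 60000 = 60000
  Sales: 110000 = 110000


6 groups:
Design, 60000
Engineering, 90000
HR, 190000
Marketing, 170000
Research, 60000
Sales, 110000


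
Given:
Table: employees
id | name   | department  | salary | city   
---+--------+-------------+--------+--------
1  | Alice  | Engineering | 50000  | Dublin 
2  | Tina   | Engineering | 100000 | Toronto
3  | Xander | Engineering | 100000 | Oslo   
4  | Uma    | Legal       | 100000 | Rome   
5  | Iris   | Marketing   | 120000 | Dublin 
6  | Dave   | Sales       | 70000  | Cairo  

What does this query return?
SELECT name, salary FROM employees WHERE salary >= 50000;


Filtering: salary >= 50000
Matching: 6 rows

6 rows:
Alice, 50000
Tina, 100000
Xander, 100000
Uma, 100000
Iris, 120000
Dave, 70000


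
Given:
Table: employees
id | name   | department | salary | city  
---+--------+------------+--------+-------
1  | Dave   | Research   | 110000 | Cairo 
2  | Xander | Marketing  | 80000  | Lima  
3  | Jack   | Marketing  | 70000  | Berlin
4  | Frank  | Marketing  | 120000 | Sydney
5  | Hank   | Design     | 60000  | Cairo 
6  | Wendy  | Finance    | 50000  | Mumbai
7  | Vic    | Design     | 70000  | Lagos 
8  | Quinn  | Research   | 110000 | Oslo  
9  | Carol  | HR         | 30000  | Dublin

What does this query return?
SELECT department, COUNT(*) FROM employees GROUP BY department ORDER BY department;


Assigning each row to its department group:
  Dave -> Research
  Xander -> Marketing
  Jack -> Marketing
  Frank -> Marketing
  Hank -> Design
  Wendy -> Finance
  Vic -> Design
  Quinn -> Research
  Carol -> HR


5 groups:
Design, 2
Finance, 1
HR, 1
Marketing, 3
Research, 2


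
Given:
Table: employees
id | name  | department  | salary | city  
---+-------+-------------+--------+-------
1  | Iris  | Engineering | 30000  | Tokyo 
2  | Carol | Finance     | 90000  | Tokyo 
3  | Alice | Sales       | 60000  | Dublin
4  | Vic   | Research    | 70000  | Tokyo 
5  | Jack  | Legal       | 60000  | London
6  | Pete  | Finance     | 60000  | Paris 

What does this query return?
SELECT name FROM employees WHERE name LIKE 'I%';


LIKE 'I%' matches names starting with 'I'
Matching: 1

1 rows:
Iris


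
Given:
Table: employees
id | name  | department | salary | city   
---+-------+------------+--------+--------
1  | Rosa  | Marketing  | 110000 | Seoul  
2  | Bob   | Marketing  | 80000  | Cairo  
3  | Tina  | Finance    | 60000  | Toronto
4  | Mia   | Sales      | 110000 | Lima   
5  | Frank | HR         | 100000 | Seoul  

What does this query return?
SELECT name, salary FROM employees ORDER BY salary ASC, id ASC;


Sorting by salary ASC, then id ASC for ties

5 rows:
Tina, 60000
Bob, 80000
Frank, 100000
Rosa, 110000
Mia, 110000


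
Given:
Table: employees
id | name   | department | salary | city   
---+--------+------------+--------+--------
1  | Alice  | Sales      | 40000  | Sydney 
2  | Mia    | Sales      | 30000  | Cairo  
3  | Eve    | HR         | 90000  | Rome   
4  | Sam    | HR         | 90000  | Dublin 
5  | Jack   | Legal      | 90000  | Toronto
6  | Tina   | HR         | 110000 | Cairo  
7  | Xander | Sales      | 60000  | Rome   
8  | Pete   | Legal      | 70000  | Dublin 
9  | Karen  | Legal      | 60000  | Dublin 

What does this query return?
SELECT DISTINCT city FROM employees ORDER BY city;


All 'city' values (row order): Sydney, Cairo, Rome, Dublin, Toronto, Cairo, Rome, Dublin, Dublin
Removing duplicates leaves 5 unique value(s).

5 values:
Cairo
Dublin
Rome
Sydney
Toronto


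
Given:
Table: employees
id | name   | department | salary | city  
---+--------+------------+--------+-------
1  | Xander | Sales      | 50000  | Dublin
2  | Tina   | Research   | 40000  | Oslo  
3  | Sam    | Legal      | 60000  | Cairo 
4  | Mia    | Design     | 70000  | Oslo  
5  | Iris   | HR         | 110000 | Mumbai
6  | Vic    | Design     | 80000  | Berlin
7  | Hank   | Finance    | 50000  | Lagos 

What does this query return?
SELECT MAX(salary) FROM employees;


Salaries: 50000, 40000, 60000, 70000, 110000, 80000, 50000
MAX = 110000

110000


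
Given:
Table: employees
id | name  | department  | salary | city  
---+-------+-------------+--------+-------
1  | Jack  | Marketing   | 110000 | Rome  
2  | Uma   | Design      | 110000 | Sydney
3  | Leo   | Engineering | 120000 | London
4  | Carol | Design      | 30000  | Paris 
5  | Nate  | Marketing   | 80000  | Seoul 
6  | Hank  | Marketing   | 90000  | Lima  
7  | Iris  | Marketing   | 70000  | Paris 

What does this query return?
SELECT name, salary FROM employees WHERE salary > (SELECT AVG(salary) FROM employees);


Subquery: AVG(salary) = 87142.86
Filtering: salary > 87142.86
  Jack (110000) -> MATCH
  Uma (110000) -> MATCH
  Leo (120000) -> MATCH
  Hank (90000) -> MATCH


4 rows:
Jack, 110000
Uma, 110000
Leo, 120000
Hank, 90000


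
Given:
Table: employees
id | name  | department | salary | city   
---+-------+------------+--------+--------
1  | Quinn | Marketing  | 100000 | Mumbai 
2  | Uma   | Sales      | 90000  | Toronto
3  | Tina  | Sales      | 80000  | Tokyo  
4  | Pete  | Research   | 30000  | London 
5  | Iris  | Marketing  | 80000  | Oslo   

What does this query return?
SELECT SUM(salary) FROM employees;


SUM(salary) = 100000 + 90000 + 80000 + 30000 + 80000 = 380000

380000
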